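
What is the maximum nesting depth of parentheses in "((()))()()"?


Input: "((()))()()"
Tracking depth:
  Position 0 '(': depth becomes 1
  Position 1 '(': depth becomes 2
  Position 2 '(': depth becomes 3
  Position 3 ')': depth becomes 2
  Position 4 ')': depth becomes 1
  Position 5 ')': depth becomes 0
  Position 6 '(': depth becomes 1
  Position 7 ')': depth becomes 0
  Position 8 '(': depth becomes 1
  Position 9 ')': depth becomes 0
Maximum depth reached: 3

3


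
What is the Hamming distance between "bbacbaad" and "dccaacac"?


Comparing "bbacbaad" and "dccaacac" position by position:
  Position 0: 'b' vs 'd' => differ
  Position 1: 'b' vs 'c' => differ
  Position 2: 'a' vs 'c' => differ
  Position 3: 'c' vs 'a' => differ
  Position 4: 'b' vs 'a' => differ
  Position 5: 'a' vs 'c' => differ
  Position 6: 'a' vs 'a' => same
  Position 7: 'd' vs 'c' => differ
Total differences (Hamming distance): 7

7


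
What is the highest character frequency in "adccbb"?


Input: adccbb
Character counts:
  'a': 1
  'b': 2
  'c': 2
  'd': 1
Maximum frequency: 2

2


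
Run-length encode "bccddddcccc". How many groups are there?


Input: bccddddcccc
Scanning for consecutive runs:
  Group 1: 'b' x 1 (positions 0-0)
  Group 2: 'c' x 2 (positions 1-2)
  Group 3: 'd' x 4 (positions 3-6)
  Group 4: 'c' x 4 (positions 7-10)
Total groups: 4

4


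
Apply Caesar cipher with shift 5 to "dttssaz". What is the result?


Caesar cipher: shift "dttssaz" by 5
  'd' (pos 3) + 5 = pos 8 = 'i'
  't' (pos 19) + 5 = pos 24 = 'y'
  't' (pos 19) + 5 = pos 24 = 'y'
  's' (pos 18) + 5 = pos 23 = 'x'
  's' (pos 18) + 5 = pos 23 = 'x'
  'a' (pos 0) + 5 = pos 5 = 'f'
  'z' (pos 25) + 5 = pos 4 = 'e'
Result: iyyxxfe

iyyxxfe


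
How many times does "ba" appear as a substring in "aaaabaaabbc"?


Searching for "ba" in "aaaabaaabbc"
Scanning each position:
  Position 0: "aa" => no
  Position 1: "aa" => no
  Position 2: "aa" => no
  Position 3: "ab" => no
  Position 4: "ba" => MATCH
  Position 5: "aa" => no
  Position 6: "aa" => no
  Position 7: "ab" => no
  Position 8: "bb" => no
  Position 9: "bc" => no
Total occurrences: 1

1


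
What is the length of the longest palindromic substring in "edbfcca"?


Input: "edbfcca"
Checking substrings for palindromes:
  [4:6] "cc" (len 2) => palindrome
Longest palindromic substring: "cc" with length 2

2


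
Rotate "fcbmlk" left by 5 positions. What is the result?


Input: "fcbmlk", rotate left by 5
First 5 characters: "fcbml"
Remaining characters: "k"
Concatenate remaining + first: "k" + "fcbml" = "kfcbml"

kfcbml


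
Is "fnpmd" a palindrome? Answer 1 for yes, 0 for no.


Input: fnpmd
Reversed: dmpnf
  Compare pos 0 ('f') with pos 4 ('d'): MISMATCH
  Compare pos 1 ('n') with pos 3 ('m'): MISMATCH
Result: not a palindrome

0


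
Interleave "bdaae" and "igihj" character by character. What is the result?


Interleaving "bdaae" and "igihj":
  Position 0: 'b' from first, 'i' from second => "bi"
  Position 1: 'd' from first, 'g' from second => "dg"
  Position 2: 'a' from first, 'i' from second => "ai"
  Position 3: 'a' from first, 'h' from second => "ah"
  Position 4: 'e' from first, 'j' from second => "ej"
Result: bidgaiahej

bidgaiahej


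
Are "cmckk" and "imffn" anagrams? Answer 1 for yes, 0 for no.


Strings: "cmckk", "imffn"
Sorted first:  cckkm
Sorted second: ffimn
Differ at position 0: 'c' vs 'f' => not anagrams

0


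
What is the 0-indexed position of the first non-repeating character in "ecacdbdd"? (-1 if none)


Input: ecacdbdd
Character frequencies:
  'a': 1
  'b': 1
  'c': 2
  'd': 3
  'e': 1
Scanning left to right for freq == 1:
  Position 0 ('e'): unique! => answer = 0

0


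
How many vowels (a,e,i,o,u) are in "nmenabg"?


Input: nmenabg
Checking each character:
  'n' at position 0: consonant
  'm' at position 1: consonant
  'e' at position 2: vowel (running total: 1)
  'n' at position 3: consonant
  'a' at position 4: vowel (running total: 2)
  'b' at position 5: consonant
  'g' at position 6: consonant
Total vowels: 2

2


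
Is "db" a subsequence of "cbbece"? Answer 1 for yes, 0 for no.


Check if "db" is a subsequence of "cbbece"
Greedy scan:
  Position 0 ('c'): no match needed
  Position 1 ('b'): no match needed
  Position 2 ('b'): no match needed
  Position 3 ('e'): no match needed
  Position 4 ('c'): no match needed
  Position 5 ('e'): no match needed
Only matched 0/2 characters => not a subsequence

0


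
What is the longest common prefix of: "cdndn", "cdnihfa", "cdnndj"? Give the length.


Words: cdndn, cdnihfa, cdnndj
  Position 0: all 'c' => match
  Position 1: all 'd' => match
  Position 2: all 'n' => match
  Position 3: ('d', 'i', 'n') => mismatch, stop
LCP = "cdn" (length 3)

3


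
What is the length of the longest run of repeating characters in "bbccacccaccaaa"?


Input: "bbccacccaccaaa"
Scanning for longest run:
  Position 1 ('b'): continues run of 'b', length=2
  Position 2 ('c'): new char, reset run to 1
  Position 3 ('c'): continues run of 'c', length=2
  Position 4 ('a'): new char, reset run to 1
  Position 5 ('c'): new char, reset run to 1
  Position 6 ('c'): continues run of 'c', length=2
  Position 7 ('c'): continues run of 'c', length=3
  Position 8 ('a'): new char, reset run to 1
  Position 9 ('c'): new char, reset run to 1
  Position 10 ('c'): continues run of 'c', length=2
  Position 11 ('a'): new char, reset run to 1
  Position 12 ('a'): continues run of 'a', length=2
  Position 13 ('a'): continues run of 'a', length=3
Longest run: 'c' with length 3

3


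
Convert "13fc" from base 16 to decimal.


Input: "13fc" in base 16
Positional expansion:
  Digit '1' (value 1) x 16^3 = 4096
  Digit '3' (value 3) x 16^2 = 768
  Digit 'f' (value 15) x 16^1 = 240
  Digit 'c' (value 12) x 16^0 = 12
Sum = 5116

5116


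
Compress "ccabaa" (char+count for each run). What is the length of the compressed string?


Input: ccabaa
Runs:
  'c' x 2 => "c2"
  'a' x 1 => "a1"
  'b' x 1 => "b1"
  'a' x 2 => "a2"
Compressed: "c2a1b1a2"
Compressed length: 8

8


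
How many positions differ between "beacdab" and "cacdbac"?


Comparing "beacdab" and "cacdbac" position by position:
  Position 0: 'b' vs 'c' => DIFFER
  Position 1: 'e' vs 'a' => DIFFER
  Position 2: 'a' vs 'c' => DIFFER
  Position 3: 'c' vs 'd' => DIFFER
  Position 4: 'd' vs 'b' => DIFFER
  Position 5: 'a' vs 'a' => same
  Position 6: 'b' vs 'c' => DIFFER
Positions that differ: 6

6


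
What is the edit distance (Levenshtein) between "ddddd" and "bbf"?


Computing edit distance: "ddddd" -> "bbf"
DP table:
           b    b    f
      0    1    2    3
  d   1    1    2    3
  d   2    2    2    3
  d   3    3    3    3
  d   4    4    4    4
  d   5    5    5    5
Edit distance = dp[5][3] = 5

5


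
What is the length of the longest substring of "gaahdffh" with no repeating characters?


Input: "gaahdffh"
Sliding window (track last position of each char):
  Position 0 ('g'): window [0,0] length 1 -- new best
  Position 1 ('a'): window [0,1] length 2 -- new best
  Position 2 ('a'): repeat (last at 1), move window start to 2
  Position 2 ('a'): window [2,2] length 1
  Position 3 ('h'): window [2,3] length 2
  Position 4 ('d'): window [2,4] length 3 -- new best
  Position 5 ('f'): window [2,5] length 4 -- new best
  Position 6 ('f'): repeat (last at 5), move window start to 6
  Position 6 ('f'): window [6,6] length 1
  Position 7 ('h'): window [6,7] length 2
Longest substring with no repeats: "ahdf" with length 4

4


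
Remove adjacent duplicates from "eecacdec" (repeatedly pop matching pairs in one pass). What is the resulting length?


Input: eecacdec
Stack-based adjacent duplicate removal:
  Read 'e': push. Stack: e
  Read 'e': matches stack top 'e' => pop. Stack: (empty)
  Read 'c': push. Stack: c
  Read 'a': push. Stack: ca
  Read 'c': push. Stack: cac
  Read 'd': push. Stack: cacd
  Read 'e': push. Stack: cacde
  Read 'c': push. Stack: cacdec
Final stack: "cacdec" (length 6)

6


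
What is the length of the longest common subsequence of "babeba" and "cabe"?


LCS of "babeba" and "cabe"
DP table:
           c    a    b    e
      0    0    0    0    0
  b   0    0    0    1    1
  a   0    0    1    1    1
  b   0    0    1    2    2
  e   0    0    1    2    3
  b   0    0    1    2    3
  a   0    0    1    2    3
LCS length = dp[6][4] = 3

3


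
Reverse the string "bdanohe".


Input: bdanohe
Reading characters right to left:
  Position 6: 'e'
  Position 5: 'h'
  Position 4: 'o'
  Position 3: 'n'
  Position 2: 'a'
  Position 1: 'd'
  Position 0: 'b'
Reversed: ehonadb

ehonadb


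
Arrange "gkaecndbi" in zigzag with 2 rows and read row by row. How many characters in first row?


Zigzag "gkaecndbi" into 2 rows:
Placing characters:
  'g' => row 0
  'k' => row 1
  'a' => row 0
  'e' => row 1
  'c' => row 0
  'n' => row 1
  'd' => row 0
  'b' => row 1
  'i' => row 0
Rows:
  Row 0: "gacdi"
  Row 1: "kenb"
First row length: 5

5


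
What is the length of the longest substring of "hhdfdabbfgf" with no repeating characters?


Input: "hhdfdabbfgf"
Sliding window (track last position of each char):
  Position 0 ('h'): window [0,0] length 1 -- new best
  Position 1 ('h'): repeat (last at 0), move window start to 1
  Position 1 ('h'): window [1,1] length 1
  Position 2 ('d'): window [1,2] length 2 -- new best
  Position 3 ('f'): window [1,3] length 3 -- new best
  Position 4 ('d'): repeat (last at 2), move window start to 3
  Position 4 ('d'): window [3,4] length 2
  Position 5 ('a'): window [3,5] length 3
  Position 6 ('b'): window [3,6] length 4 -- new best
  Position 7 ('b'): repeat (last at 6), move window start to 7
  Position 7 ('b'): window [7,7] length 1
  Position 8 ('f'): window [7,8] length 2
  Position 9 ('g'): window [7,9] length 3
  Position 10 ('f'): repeat (last at 8), move window start to 9
  Position 10 ('f'): window [9,10] length 2
Longest substring with no repeats: "fdab" with length 4

4


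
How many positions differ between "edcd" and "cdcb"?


Comparing "edcd" and "cdcb" position by position:
  Position 0: 'e' vs 'c' => DIFFER
  Position 1: 'd' vs 'd' => same
  Position 2: 'c' vs 'c' => same
  Position 3: 'd' vs 'b' => DIFFER
Positions that differ: 2

2


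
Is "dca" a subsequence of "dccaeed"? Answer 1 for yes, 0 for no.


Check if "dca" is a subsequence of "dccaeed"
Greedy scan:
  Position 0 ('d'): matches sub[0] = 'd'
  Position 1 ('c'): matches sub[1] = 'c'
  Position 2 ('c'): no match needed
  Position 3 ('a'): matches sub[2] = 'a'
  Position 4 ('e'): no match needed
  Position 5 ('e'): no match needed
  Position 6 ('d'): no match needed
All 3 characters matched => is a subsequence

1


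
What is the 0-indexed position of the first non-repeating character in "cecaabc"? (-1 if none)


Input: cecaabc
Character frequencies:
  'a': 2
  'b': 1
  'c': 3
  'e': 1
Scanning left to right for freq == 1:
  Position 0 ('c'): freq=3, skip
  Position 1 ('e'): unique! => answer = 1

1


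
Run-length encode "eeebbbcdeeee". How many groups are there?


Input: eeebbbcdeeee
Scanning for consecutive runs:
  Group 1: 'e' x 3 (positions 0-2)
  Group 2: 'b' x 3 (positions 3-5)
  Group 3: 'c' x 1 (positions 6-6)
  Group 4: 'd' x 1 (positions 7-7)
  Group 5: 'e' x 4 (positions 8-11)
Total groups: 5

5


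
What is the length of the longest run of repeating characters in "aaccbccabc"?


Input: "aaccbccabc"
Scanning for longest run:
  Position 1 ('a'): continues run of 'a', length=2
  Position 2 ('c'): new char, reset run to 1
  Position 3 ('c'): continues run of 'c', length=2
  Position 4 ('b'): new char, reset run to 1
  Position 5 ('c'): new char, reset run to 1
  Position 6 ('c'): continues run of 'c', length=2
  Position 7 ('a'): new char, reset run to 1
  Position 8 ('b'): new char, reset run to 1
  Position 9 ('c'): new char, reset run to 1
Longest run: 'a' with length 2

2


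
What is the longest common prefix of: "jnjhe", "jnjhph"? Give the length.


Words: jnjhe, jnjhph
  Position 0: all 'j' => match
  Position 1: all 'n' => match
  Position 2: all 'j' => match
  Position 3: all 'h' => match
  Position 4: ('e', 'p') => mismatch, stop
LCP = "jnjh" (length 4)

4


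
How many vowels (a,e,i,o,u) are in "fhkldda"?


Input: fhkldda
Checking each character:
  'f' at position 0: consonant
  'h' at position 1: consonant
  'k' at position 2: consonant
  'l' at position 3: consonant
  'd' at position 4: consonant
  'd' at position 5: consonant
  'a' at position 6: vowel (running total: 1)
Total vowels: 1

1


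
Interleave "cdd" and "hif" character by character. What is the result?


Interleaving "cdd" and "hif":
  Position 0: 'c' from first, 'h' from second => "ch"
  Position 1: 'd' from first, 'i' from second => "di"
  Position 2: 'd' from first, 'f' from second => "df"
Result: chdidf

chdidf


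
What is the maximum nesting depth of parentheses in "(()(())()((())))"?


Input: "(()(())()((())))"
Tracking depth:
  Position 0 '(': depth becomes 1
  Position 1 '(': depth becomes 2
  Position 2 ')': depth becomes 1
  Position 3 '(': depth becomes 2
  Position 4 '(': depth becomes 3
  Position 5 ')': depth becomes 2
  Position 6 ')': depth becomes 1
  Position 7 '(': depth becomes 2
  Position 8 ')': depth becomes 1
  Position 9 '(': depth becomes 2
  Position 10 '(': depth becomes 3
  Position 11 '(': depth becomes 4
  Position 12 ')': depth becomes 3
  Position 13 ')': depth becomes 2
  Position 14 ')': depth becomes 1
  Position 15 ')': depth becomes 0
Maximum depth reached: 4

4


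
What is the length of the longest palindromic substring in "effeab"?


Input: "effeab"
Checking substrings for palindromes:
  [0:4] "effe" (len 4) => palindrome
  [1:3] "ff" (len 2) => palindrome
Longest palindromic substring: "effe" with length 4

4


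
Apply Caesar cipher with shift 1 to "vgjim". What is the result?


Caesar cipher: shift "vgjim" by 1
  'v' (pos 21) + 1 = pos 22 = 'w'
  'g' (pos 6) + 1 = pos 7 = 'h'
  'j' (pos 9) + 1 = pos 10 = 'k'
  'i' (pos 8) + 1 = pos 9 = 'j'
  'm' (pos 12) + 1 = pos 13 = 'n'
Result: whkjn

whkjn


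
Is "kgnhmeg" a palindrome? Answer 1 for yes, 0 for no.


Input: kgnhmeg
Reversed: gemhngk
  Compare pos 0 ('k') with pos 6 ('g'): MISMATCH
  Compare pos 1 ('g') with pos 5 ('e'): MISMATCH
  Compare pos 2 ('n') with pos 4 ('m'): MISMATCH
Result: not a palindrome

0


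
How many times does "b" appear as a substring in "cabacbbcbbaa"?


Searching for "b" in "cabacbbcbbaa"
Scanning each position:
  Position 0: "c" => no
  Position 1: "a" => no
  Position 2: "b" => MATCH
  Position 3: "a" => no
  Position 4: "c" => no
  Position 5: "b" => MATCH
  Position 6: "b" => MATCH
  Position 7: "c" => no
  Position 8: "b" => MATCH
  Position 9: "b" => MATCH
  Position 10: "a" => no
  Position 11: "a" => no
Total occurrences: 5

5


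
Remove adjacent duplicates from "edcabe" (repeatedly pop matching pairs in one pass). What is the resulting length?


Input: edcabe
Stack-based adjacent duplicate removal:
  Read 'e': push. Stack: e
  Read 'd': push. Stack: ed
  Read 'c': push. Stack: edc
  Read 'a': push. Stack: edca
  Read 'b': push. Stack: edcab
  Read 'e': push. Stack: edcabe
Final stack: "edcabe" (length 6)

6


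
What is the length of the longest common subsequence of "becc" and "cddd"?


LCS of "becc" and "cddd"
DP table:
           c    d    d    d
      0    0    0    0    0
  b   0    0    0    0    0
  e   0    0    0    0    0
  c   0    1    1    1    1
  c   0    1    1    1    1
LCS length = dp[4][4] = 1

1


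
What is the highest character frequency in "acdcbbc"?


Input: acdcbbc
Character counts:
  'a': 1
  'b': 2
  'c': 3
  'd': 1
Maximum frequency: 3

3


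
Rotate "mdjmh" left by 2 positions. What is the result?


Input: "mdjmh", rotate left by 2
First 2 characters: "md"
Remaining characters: "jmh"
Concatenate remaining + first: "jmh" + "md" = "jmhmd"

jmhmd


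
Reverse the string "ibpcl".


Input: ibpcl
Reading characters right to left:
  Position 4: 'l'
  Position 3: 'c'
  Position 2: 'p'
  Position 1: 'b'
  Position 0: 'i'
Reversed: lcpbi

lcpbi


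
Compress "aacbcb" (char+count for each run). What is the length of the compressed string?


Input: aacbcb
Runs:
  'a' x 2 => "a2"
  'c' x 1 => "c1"
  'b' x 1 => "b1"
  'c' x 1 => "c1"
  'b' x 1 => "b1"
Compressed: "a2c1b1c1b1"
Compressed length: 10

10


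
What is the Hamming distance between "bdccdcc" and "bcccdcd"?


Comparing "bdccdcc" and "bcccdcd" position by position:
  Position 0: 'b' vs 'b' => same
  Position 1: 'd' vs 'c' => differ
  Position 2: 'c' vs 'c' => same
  Position 3: 'c' vs 'c' => same
  Position 4: 'd' vs 'd' => same
  Position 5: 'c' vs 'c' => same
  Position 6: 'c' vs 'd' => differ
Total differences (Hamming distance): 2

2


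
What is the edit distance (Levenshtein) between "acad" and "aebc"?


Computing edit distance: "acad" -> "aebc"
DP table:
           a    e    b    c
      0    1    2    3    4
  a   1    0    1    2    3
  c   2    1    1    2    2
  a   3    2    2    2    3
  d   4    3    3    3    3
Edit distance = dp[4][4] = 3

3


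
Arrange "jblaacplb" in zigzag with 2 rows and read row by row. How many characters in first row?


Zigzag "jblaacplb" into 2 rows:
Placing characters:
  'j' => row 0
  'b' => row 1
  'l' => row 0
  'a' => row 1
  'a' => row 0
  'c' => row 1
  'p' => row 0
  'l' => row 1
  'b' => row 0
Rows:
  Row 0: "jlapb"
  Row 1: "bacl"
First row length: 5

5


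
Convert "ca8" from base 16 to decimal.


Input: "ca8" in base 16
Positional expansion:
  Digit 'c' (value 12) x 16^2 = 3072
  Digit 'a' (value 10) x 16^1 = 160
  Digit '8' (value 8) x 16^0 = 8
Sum = 3240

3240


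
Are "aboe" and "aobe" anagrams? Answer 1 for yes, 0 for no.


Strings: "aboe", "aobe"
Sorted first:  abeo
Sorted second: abeo
Sorted forms match => anagrams

1


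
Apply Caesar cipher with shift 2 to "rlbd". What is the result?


Caesar cipher: shift "rlbd" by 2
  'r' (pos 17) + 2 = pos 19 = 't'
  'l' (pos 11) + 2 = pos 13 = 'n'
  'b' (pos 1) + 2 = pos 3 = 'd'
  'd' (pos 3) + 2 = pos 5 = 'f'
Result: tndf

tndf


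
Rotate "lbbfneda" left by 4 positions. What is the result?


Input: "lbbfneda", rotate left by 4
First 4 characters: "lbbf"
Remaining characters: "neda"
Concatenate remaining + first: "neda" + "lbbf" = "nedalbbf"

nedalbbf


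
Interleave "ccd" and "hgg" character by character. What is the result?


Interleaving "ccd" and "hgg":
  Position 0: 'c' from first, 'h' from second => "ch"
  Position 1: 'c' from first, 'g' from second => "cg"
  Position 2: 'd' from first, 'g' from second => "dg"
Result: chcgdg

chcgdg


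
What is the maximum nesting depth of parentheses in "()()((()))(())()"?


Input: "()()((()))(())()"
Tracking depth:
  Position 0 '(': depth becomes 1
  Position 1 ')': depth becomes 0
  Position 2 '(': depth becomes 1
  Position 3 ')': depth becomes 0
  Position 4 '(': depth becomes 1
  Position 5 '(': depth becomes 2
  Position 6 '(': depth becomes 3
  Position 7 ')': depth becomes 2
  Position 8 ')': depth becomes 1
  Position 9 ')': depth becomes 0
  Position 10 '(': depth becomes 1
  Position 11 '(': depth becomes 2
  Position 12 ')': depth becomes 1
  Position 13 ')': depth becomes 0
  Position 14 '(': depth becomes 1
  Position 15 ')': depth becomes 0
Maximum depth reached: 3

3


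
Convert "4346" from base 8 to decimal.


Input: "4346" in base 8
Positional expansion:
  Digit '4' (value 4) x 8^3 = 2048
  Digit '3' (value 3) x 8^2 = 192
  Digit '4' (value 4) x 8^1 = 32
  Digit '6' (value 6) x 8^0 = 6
Sum = 2278

2278


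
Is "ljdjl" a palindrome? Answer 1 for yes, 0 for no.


Input: ljdjl
Reversed: ljdjl
  Compare pos 0 ('l') with pos 4 ('l'): match
  Compare pos 1 ('j') with pos 3 ('j'): match
Result: palindrome

1


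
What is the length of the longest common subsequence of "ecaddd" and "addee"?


LCS of "ecaddd" and "addee"
DP table:
           a    d    d    e    e
      0    0    0    0    0    0
  e   0    0    0    0    1    1
  c   0    0    0    0    1    1
  a   0    1    1    1    1    1
  d   0    1    2    2    2    2
  d   0    1    2    3    3    3
  d   0    1    2    3    3    3
LCS length = dp[6][5] = 3

3


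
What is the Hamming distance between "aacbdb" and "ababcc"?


Comparing "aacbdb" and "ababcc" position by position:
  Position 0: 'a' vs 'a' => same
  Position 1: 'a' vs 'b' => differ
  Position 2: 'c' vs 'a' => differ
  Position 3: 'b' vs 'b' => same
  Position 4: 'd' vs 'c' => differ
  Position 5: 'b' vs 'c' => differ
Total differences (Hamming distance): 4

4


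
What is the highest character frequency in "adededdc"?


Input: adededdc
Character counts:
  'a': 1
  'c': 1
  'd': 4
  'e': 2
Maximum frequency: 4

4


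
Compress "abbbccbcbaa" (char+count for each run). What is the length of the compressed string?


Input: abbbccbcbaa
Runs:
  'a' x 1 => "a1"
  'b' x 3 => "b3"
  'c' x 2 => "c2"
  'b' x 1 => "b1"
  'c' x 1 => "c1"
  'b' x 1 => "b1"
  'a' x 2 => "a2"
Compressed: "a1b3c2b1c1b1a2"
Compressed length: 14

14


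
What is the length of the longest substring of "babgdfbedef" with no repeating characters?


Input: "babgdfbedef"
Sliding window (track last position of each char):
  Position 0 ('b'): window [0,0] length 1 -- new best
  Position 1 ('a'): window [0,1] length 2 -- new best
  Position 2 ('b'): repeat (last at 0), move window start to 1
  Position 2 ('b'): window [1,2] length 2
  Position 3 ('g'): window [1,3] length 3 -- new best
  Position 4 ('d'): window [1,4] length 4 -- new best
  Position 5 ('f'): window [1,5] length 5 -- new best
  Position 6 ('b'): repeat (last at 2), move window start to 3
  Position 6 ('b'): window [3,6] length 4
  Position 7 ('e'): window [3,7] length 5
  Position 8 ('d'): repeat (last at 4), move window start to 5
  Position 8 ('d'): window [5,8] length 4
  Position 9 ('e'): repeat (last at 7), move window start to 8
  Position 9 ('e'): window [8,9] length 2
  Position 10 ('f'): window [8,10] length 3
Longest substring with no repeats: "abgdf" with length 5

5


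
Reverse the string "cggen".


Input: cggen
Reading characters right to left:
  Position 4: 'n'
  Position 3: 'e'
  Position 2: 'g'
  Position 1: 'g'
  Position 0: 'c'
Reversed: neggc

neggc


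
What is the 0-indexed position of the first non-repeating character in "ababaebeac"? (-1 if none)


Input: ababaebeac
Character frequencies:
  'a': 4
  'b': 3
  'c': 1
  'e': 2
Scanning left to right for freq == 1:
  Position 0 ('a'): freq=4, skip
  Position 1 ('b'): freq=3, skip
  Position 2 ('a'): freq=4, skip
  Position 3 ('b'): freq=3, skip
  Position 4 ('a'): freq=4, skip
  Position 5 ('e'): freq=2, skip
  Position 6 ('b'): freq=3, skip
  Position 7 ('e'): freq=2, skip
  Position 8 ('a'): freq=4, skip
  Position 9 ('c'): unique! => answer = 9

9


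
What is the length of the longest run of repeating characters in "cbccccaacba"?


Input: "cbccccaacba"
Scanning for longest run:
  Position 1 ('b'): new char, reset run to 1
  Position 2 ('c'): new char, reset run to 1
  Position 3 ('c'): continues run of 'c', length=2
  Position 4 ('c'): continues run of 'c', length=3
  Position 5 ('c'): continues run of 'c', length=4
  Position 6 ('a'): new char, reset run to 1
  Position 7 ('a'): continues run of 'a', length=2
  Position 8 ('c'): new char, reset run to 1
  Position 9 ('b'): new char, reset run to 1
  Position 10 ('a'): new char, reset run to 1
Longest run: 'c' with length 4

4


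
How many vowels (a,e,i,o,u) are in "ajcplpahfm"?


Input: ajcplpahfm
Checking each character:
  'a' at position 0: vowel (running total: 1)
  'j' at position 1: consonant
  'c' at position 2: consonant
  'p' at position 3: consonant
  'l' at position 4: consonant
  'p' at position 5: consonant
  'a' at position 6: vowel (running total: 2)
  'h' at position 7: consonant
  'f' at position 8: consonant
  'm' at position 9: consonant
Total vowels: 2

2


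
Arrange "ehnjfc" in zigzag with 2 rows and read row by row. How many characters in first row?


Zigzag "ehnjfc" into 2 rows:
Placing characters:
  'e' => row 0
  'h' => row 1
  'n' => row 0
  'j' => row 1
  'f' => row 0
  'c' => row 1
Rows:
  Row 0: "enf"
  Row 1: "hjc"
First row length: 3

3


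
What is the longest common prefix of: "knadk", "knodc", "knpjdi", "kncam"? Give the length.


Words: knadk, knodc, knpjdi, kncam
  Position 0: all 'k' => match
  Position 1: all 'n' => match
  Position 2: ('a', 'o', 'p', 'c') => mismatch, stop
LCP = "kn" (length 2)

2


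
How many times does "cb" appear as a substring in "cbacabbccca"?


Searching for "cb" in "cbacabbccca"
Scanning each position:
  Position 0: "cb" => MATCH
  Position 1: "ba" => no
  Position 2: "ac" => no
  Position 3: "ca" => no
  Position 4: "ab" => no
  Position 5: "bb" => no
  Position 6: "bc" => no
  Position 7: "cc" => no
  Position 8: "cc" => no
  Position 9: "ca" => no
Total occurrences: 1

1


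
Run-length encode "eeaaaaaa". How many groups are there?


Input: eeaaaaaa
Scanning for consecutive runs:
  Group 1: 'e' x 2 (positions 0-1)
  Group 2: 'a' x 6 (positions 2-7)
Total groups: 2

2


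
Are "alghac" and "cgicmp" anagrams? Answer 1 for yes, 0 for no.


Strings: "alghac", "cgicmp"
Sorted first:  aacghl
Sorted second: ccgimp
Differ at position 0: 'a' vs 'c' => not anagrams

0


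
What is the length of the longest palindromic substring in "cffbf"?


Input: "cffbf"
Checking substrings for palindromes:
  [2:5] "fbf" (len 3) => palindrome
  [1:3] "ff" (len 2) => palindrome
Longest palindromic substring: "fbf" with length 3

3


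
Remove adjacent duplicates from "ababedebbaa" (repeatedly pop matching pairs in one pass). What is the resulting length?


Input: ababedebbaa
Stack-based adjacent duplicate removal:
  Read 'a': push. Stack: a
  Read 'b': push. Stack: ab
  Read 'a': push. Stack: aba
  Read 'b': push. Stack: abab
  Read 'e': push. Stack: ababe
  Read 'd': push. Stack: ababed
  Read 'e': push. Stack: ababede
  Read 'b': push. Stack: ababedeb
  Read 'b': matches stack top 'b' => pop. Stack: ababede
  Read 'a': push. Stack: ababedea
  Read 'a': matches stack top 'a' => pop. Stack: ababede
Final stack: "ababede" (length 7)

7


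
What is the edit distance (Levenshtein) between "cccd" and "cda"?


Computing edit distance: "cccd" -> "cda"
DP table:
           c    d    a
      0    1    2    3
  c   1    0    1    2
  c   2    1    1    2
  c   3    2    2    2
  d   4    3    2    3
Edit distance = dp[4][3] = 3

3


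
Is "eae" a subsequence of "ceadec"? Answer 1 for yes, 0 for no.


Check if "eae" is a subsequence of "ceadec"
Greedy scan:
  Position 0 ('c'): no match needed
  Position 1 ('e'): matches sub[0] = 'e'
  Position 2 ('a'): matches sub[1] = 'a'
  Position 3 ('d'): no match needed
  Position 4 ('e'): matches sub[2] = 'e'
  Position 5 ('c'): no match needed
All 3 characters matched => is a subsequence

1


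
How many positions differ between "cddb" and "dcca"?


Comparing "cddb" and "dcca" position by position:
  Position 0: 'c' vs 'd' => DIFFER
  Position 1: 'd' vs 'c' => DIFFER
  Position 2: 'd' vs 'c' => DIFFER
  Position 3: 'b' vs 'a' => DIFFER
Positions that differ: 4

4


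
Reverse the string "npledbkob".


Input: npledbkob
Reading characters right to left:
  Position 8: 'b'
  Position 7: 'o'
  Position 6: 'k'
  Position 5: 'b'
  Position 4: 'd'
  Position 3: 'e'
  Position 2: 'l'
  Position 1: 'p'
  Position 0: 'n'
Reversed: bokbdelpn

bokbdelpn


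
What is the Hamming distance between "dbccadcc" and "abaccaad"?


Comparing "dbccadcc" and "abaccaad" position by position:
  Position 0: 'd' vs 'a' => differ
  Position 1: 'b' vs 'b' => same
  Position 2: 'c' vs 'a' => differ
  Position 3: 'c' vs 'c' => same
  Position 4: 'a' vs 'c' => differ
  Position 5: 'd' vs 'a' => differ
  Position 6: 'c' vs 'a' => differ
  Position 7: 'c' vs 'd' => differ
Total differences (Hamming distance): 6

6


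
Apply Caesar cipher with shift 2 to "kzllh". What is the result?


Caesar cipher: shift "kzllh" by 2
  'k' (pos 10) + 2 = pos 12 = 'm'
  'z' (pos 25) + 2 = pos 1 = 'b'
  'l' (pos 11) + 2 = pos 13 = 'n'
  'l' (pos 11) + 2 = pos 13 = 'n'
  'h' (pos 7) + 2 = pos 9 = 'j'
Result: mbnnj

mbnnj


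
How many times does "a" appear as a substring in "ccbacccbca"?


Searching for "a" in "ccbacccbca"
Scanning each position:
  Position 0: "c" => no
  Position 1: "c" => no
  Position 2: "b" => no
  Position 3: "a" => MATCH
  Position 4: "c" => no
  Position 5: "c" => no
  Position 6: "c" => no
  Position 7: "b" => no
  Position 8: "c" => no
  Position 9: "a" => MATCH
Total occurrences: 2

2


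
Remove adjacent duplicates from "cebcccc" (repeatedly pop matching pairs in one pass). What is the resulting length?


Input: cebcccc
Stack-based adjacent duplicate removal:
  Read 'c': push. Stack: c
  Read 'e': push. Stack: ce
  Read 'b': push. Stack: ceb
  Read 'c': push. Stack: cebc
  Read 'c': matches stack top 'c' => pop. Stack: ceb
  Read 'c': push. Stack: cebc
  Read 'c': matches stack top 'c' => pop. Stack: ceb
Final stack: "ceb" (length 3)

3


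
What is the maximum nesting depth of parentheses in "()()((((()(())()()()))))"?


Input: "()()((((()(())()()()))))"
Tracking depth:
  Position 0 '(': depth becomes 1
  Position 1 ')': depth becomes 0
  Position 2 '(': depth becomes 1
  Position 3 ')': depth becomes 0
  Position 4 '(': depth becomes 1
  Position 5 '(': depth becomes 2
  Position 6 '(': depth becomes 3
  Position 7 '(': depth becomes 4
  Position 8 '(': depth becomes 5
  Position 9 ')': depth becomes 4
  Position 10 '(': depth becomes 5
  Position 11 '(': depth becomes 6
  Position 12 ')': depth becomes 5
  Position 13 ')': depth becomes 4
  Position 14 '(': depth becomes 5
  Position 15 ')': depth becomes 4
  Position 16 '(': depth becomes 5
  Position 17 ')': depth becomes 4
  Position 18 '(': depth becomes 5
  Position 19 ')': depth becomes 4
  Position 20 ')': depth becomes 3
  Position 21 ')': depth becomes 2
  Position 22 ')': depth becomes 1
  Position 23 ')': depth becomes 0
Maximum depth reached: 6

6


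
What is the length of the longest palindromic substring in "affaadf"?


Input: "affaadf"
Checking substrings for palindromes:
  [0:4] "affa" (len 4) => palindrome
  [1:3] "ff" (len 2) => palindrome
  [3:5] "aa" (len 2) => palindrome
Longest palindromic substring: "affa" with length 4

4


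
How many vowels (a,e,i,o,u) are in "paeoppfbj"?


Input: paeoppfbj
Checking each character:
  'p' at position 0: consonant
  'a' at position 1: vowel (running total: 1)
  'e' at position 2: vowel (running total: 2)
  'o' at position 3: vowel (running total: 3)
  'p' at position 4: consonant
  'p' at position 5: consonant
  'f' at position 6: consonant
  'b' at position 7: consonant
  'j' at position 8: consonant
Total vowels: 3

3


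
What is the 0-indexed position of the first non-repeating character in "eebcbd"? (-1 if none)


Input: eebcbd
Character frequencies:
  'b': 2
  'c': 1
  'd': 1
  'e': 2
Scanning left to right for freq == 1:
  Position 0 ('e'): freq=2, skip
  Position 1 ('e'): freq=2, skip
  Position 2 ('b'): freq=2, skip
  Position 3 ('c'): unique! => answer = 3

3


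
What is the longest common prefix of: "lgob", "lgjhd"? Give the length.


Words: lgob, lgjhd
  Position 0: all 'l' => match
  Position 1: all 'g' => match
  Position 2: ('o', 'j') => mismatch, stop
LCP = "lg" (length 2)

2


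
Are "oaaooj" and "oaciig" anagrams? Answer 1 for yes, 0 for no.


Strings: "oaaooj", "oaciig"
Sorted first:  aajooo
Sorted second: acgiio
Differ at position 1: 'a' vs 'c' => not anagrams

0


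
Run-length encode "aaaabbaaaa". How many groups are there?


Input: aaaabbaaaa
Scanning for consecutive runs:
  Group 1: 'a' x 4 (positions 0-3)
  Group 2: 'b' x 2 (positions 4-5)
  Group 3: 'a' x 4 (positions 6-9)
Total groups: 3

3


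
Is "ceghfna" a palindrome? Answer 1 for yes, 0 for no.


Input: ceghfna
Reversed: anfhgec
  Compare pos 0 ('c') with pos 6 ('a'): MISMATCH
  Compare pos 1 ('e') with pos 5 ('n'): MISMATCH
  Compare pos 2 ('g') with pos 4 ('f'): MISMATCH
Result: not a palindrome

0


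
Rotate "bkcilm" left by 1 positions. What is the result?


Input: "bkcilm", rotate left by 1
First 1 characters: "b"
Remaining characters: "kcilm"
Concatenate remaining + first: "kcilm" + "b" = "kcilmb"

kcilmb


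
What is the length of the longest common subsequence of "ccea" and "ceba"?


LCS of "ccea" and "ceba"
DP table:
           c    e    b    a
      0    0    0    0    0
  c   0    1    1    1    1
  c   0    1    1    1    1
  e   0    1    2    2    2
  a   0    1    2    2    3
LCS length = dp[4][4] = 3

3


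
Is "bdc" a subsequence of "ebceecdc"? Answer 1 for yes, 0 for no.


Check if "bdc" is a subsequence of "ebceecdc"
Greedy scan:
  Position 0 ('e'): no match needed
  Position 1 ('b'): matches sub[0] = 'b'
  Position 2 ('c'): no match needed
  Position 3 ('e'): no match needed
  Position 4 ('e'): no match needed
  Position 5 ('c'): no match needed
  Position 6 ('d'): matches sub[1] = 'd'
  Position 7 ('c'): matches sub[2] = 'c'
All 3 characters matched => is a subsequence

1


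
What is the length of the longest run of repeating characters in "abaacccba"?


Input: "abaacccba"
Scanning for longest run:
  Position 1 ('b'): new char, reset run to 1
  Position 2 ('a'): new char, reset run to 1
  Position 3 ('a'): continues run of 'a', length=2
  Position 4 ('c'): new char, reset run to 1
  Position 5 ('c'): continues run of 'c', length=2
  Position 6 ('c'): continues run of 'c', length=3
  Position 7 ('b'): new char, reset run to 1
  Position 8 ('a'): new char, reset run to 1
Longest run: 'c' with length 3

3


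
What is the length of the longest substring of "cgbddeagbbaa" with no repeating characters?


Input: "cgbddeagbbaa"
Sliding window (track last position of each char):
  Position 0 ('c'): window [0,0] length 1 -- new best
  Position 1 ('g'): window [0,1] length 2 -- new best
  Position 2 ('b'): window [0,2] length 3 -- new best
  Position 3 ('d'): window [0,3] length 4 -- new best
  Position 4 ('d'): repeat (last at 3), move window start to 4
  Position 4 ('d'): window [4,4] length 1
  Position 5 ('e'): window [4,5] length 2
  Position 6 ('a'): window [4,6] length 3
  Position 7 ('g'): window [4,7] length 4
  Position 8 ('b'): window [4,8] length 5 -- new best
  Position 9 ('b'): repeat (last at 8), move window start to 9
  Position 9 ('b'): window [9,9] length 1
  Position 10 ('a'): window [9,10] length 2
  Position 11 ('a'): repeat (last at 10), move window start to 11
  Position 11 ('a'): window [11,11] length 1
Longest substring with no repeats: "deagb" with length 5

5


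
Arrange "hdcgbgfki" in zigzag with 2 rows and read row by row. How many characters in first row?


Zigzag "hdcgbgfki" into 2 rows:
Placing characters:
  'h' => row 0
  'd' => row 1
  'c' => row 0
  'g' => row 1
  'b' => row 0
  'g' => row 1
  'f' => row 0
  'k' => row 1
  'i' => row 0
Rows:
  Row 0: "hcbfi"
  Row 1: "dggk"
First row length: 5

5


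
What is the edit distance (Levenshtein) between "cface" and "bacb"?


Computing edit distance: "cface" -> "bacb"
DP table:
           b    a    c    b
      0    1    2    3    4
  c   1    1    2    2    3
  f   2    2    2    3    3
  a   3    3    2    3    4
  c   4    4    3    2    3
  e   5    5    4    3    3
Edit distance = dp[5][4] = 3

3


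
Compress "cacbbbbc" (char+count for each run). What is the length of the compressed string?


Input: cacbbbbc
Runs:
  'c' x 1 => "c1"
  'a' x 1 => "a1"
  'c' x 1 => "c1"
  'b' x 4 => "b4"
  'c' x 1 => "c1"
Compressed: "c1a1c1b4c1"
Compressed length: 10

10


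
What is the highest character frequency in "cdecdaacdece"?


Input: cdecdaacdece
Character counts:
  'a': 2
  'c': 4
  'd': 3
  'e': 3
Maximum frequency: 4

4


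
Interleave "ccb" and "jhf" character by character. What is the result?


Interleaving "ccb" and "jhf":
  Position 0: 'c' from first, 'j' from second => "cj"
  Position 1: 'c' from first, 'h' from second => "ch"
  Position 2: 'b' from first, 'f' from second => "bf"
Result: cjchbf

cjchbf


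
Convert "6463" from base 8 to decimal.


Input: "6463" in base 8
Positional expansion:
  Digit '6' (value 6) x 8^3 = 3072
  Digit '4' (value 4) x 8^2 = 256
  Digit '6' (value 6) x 8^1 = 48
  Digit '3' (value 3) x 8^0 = 3
Sum = 3379

3379


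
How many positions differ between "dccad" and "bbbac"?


Comparing "dccad" and "bbbac" position by position:
  Position 0: 'd' vs 'b' => DIFFER
  Position 1: 'c' vs 'b' => DIFFER
  Position 2: 'c' vs 'b' => DIFFER
  Position 3: 'a' vs 'a' => same
  Position 4: 'd' vs 'c' => DIFFER
Positions that differ: 4

4


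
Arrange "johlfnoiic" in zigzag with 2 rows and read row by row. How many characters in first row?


Zigzag "johlfnoiic" into 2 rows:
Placing characters:
  'j' => row 0
  'o' => row 1
  'h' => row 0
  'l' => row 1
  'f' => row 0
  'n' => row 1
  'o' => row 0
  'i' => row 1
  'i' => row 0
  'c' => row 1
Rows:
  Row 0: "jhfoi"
  Row 1: "olnic"
First row length: 5

5


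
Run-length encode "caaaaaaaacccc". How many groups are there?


Input: caaaaaaaacccc
Scanning for consecutive runs:
  Group 1: 'c' x 1 (positions 0-0)
  Group 2: 'a' x 8 (positions 1-8)
  Group 3: 'c' x 4 (positions 9-12)
Total groups: 3

3


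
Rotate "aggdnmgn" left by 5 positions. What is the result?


Input: "aggdnmgn", rotate left by 5
First 5 characters: "aggdn"
Remaining characters: "mgn"
Concatenate remaining + first: "mgn" + "aggdn" = "mgnaggdn"

mgnaggdn


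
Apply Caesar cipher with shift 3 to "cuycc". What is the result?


Caesar cipher: shift "cuycc" by 3
  'c' (pos 2) + 3 = pos 5 = 'f'
  'u' (pos 20) + 3 = pos 23 = 'x'
  'y' (pos 24) + 3 = pos 1 = 'b'
  'c' (pos 2) + 3 = pos 5 = 'f'
  'c' (pos 2) + 3 = pos 5 = 'f'
Result: fxbff

fxbff


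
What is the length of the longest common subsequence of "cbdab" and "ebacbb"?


LCS of "cbdab" and "ebacbb"
DP table:
           e    b    a    c    b    b
      0    0    0    0    0    0    0
  c   0    0    0    0    1    1    1
  b   0    0    1    1    1    2    2
  d   0    0    1    1    1    2    2
  a   0    0    1    2    2    2    2
  b   0    0    1    2    2    3    3
LCS length = dp[5][6] = 3

3


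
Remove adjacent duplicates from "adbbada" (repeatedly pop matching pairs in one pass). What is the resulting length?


Input: adbbada
Stack-based adjacent duplicate removal:
  Read 'a': push. Stack: a
  Read 'd': push. Stack: ad
  Read 'b': push. Stack: adb
  Read 'b': matches stack top 'b' => pop. Stack: ad
  Read 'a': push. Stack: ada
  Read 'd': push. Stack: adad
  Read 'a': push. Stack: adada
Final stack: "adada" (length 5)

5


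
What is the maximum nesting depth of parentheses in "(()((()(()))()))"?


Input: "(()((()(()))()))"
Tracking depth:
  Position 0 '(': depth becomes 1
  Position 1 '(': depth becomes 2
  Position 2 ')': depth becomes 1
  Position 3 '(': depth becomes 2
  Position 4 '(': depth becomes 3
  Position 5 '(': depth becomes 4
  Position 6 ')': depth becomes 3
  Position 7 '(': depth becomes 4
  Position 8 '(': depth becomes 5
  Position 9 ')': depth becomes 4
  Position 10 ')': depth becomes 3
  Position 11 ')': depth becomes 2
  Position 12 '(': depth becomes 3
  Position 13 ')': depth becomes 2
  Position 14 ')': depth becomes 1
  Position 15 ')': depth becomes 0
Maximum depth reached: 5

5


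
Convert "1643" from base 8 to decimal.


Input: "1643" in base 8
Positional expansion:
  Digit '1' (value 1) x 8^3 = 512
  Digit '6' (value 6) x 8^2 = 384
  Digit '4' (value 4) x 8^1 = 32
  Digit '3' (value 3) x 8^0 = 3
Sum = 931

931


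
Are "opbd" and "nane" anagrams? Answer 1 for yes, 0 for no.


Strings: "opbd", "nane"
Sorted first:  bdop
Sorted second: aenn
Differ at position 0: 'b' vs 'a' => not anagrams

0


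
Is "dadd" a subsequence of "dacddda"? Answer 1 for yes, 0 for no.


Check if "dadd" is a subsequence of "dacddda"
Greedy scan:
  Position 0 ('d'): matches sub[0] = 'd'
  Position 1 ('a'): matches sub[1] = 'a'
  Position 2 ('c'): no match needed
  Position 3 ('d'): matches sub[2] = 'd'
  Position 4 ('d'): matches sub[3] = 'd'
  Position 5 ('d'): no match needed
  Position 6 ('a'): no match needed
All 4 characters matched => is a subsequence

1
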